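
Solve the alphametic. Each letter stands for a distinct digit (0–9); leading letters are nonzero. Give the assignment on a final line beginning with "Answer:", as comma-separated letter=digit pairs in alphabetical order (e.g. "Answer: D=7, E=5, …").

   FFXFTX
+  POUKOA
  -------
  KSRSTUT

Step 1. [col 1: X + A ≡ T (mod 10)] several values work for A in column 1 (X + A ≡ T (mod 10), carry-in 0); try A=5, so A=5.
Step 2. [col 1: X + A ≡ T (mod 10)] T=9 is one option consistent with column 1 (X + A ≡ T (mod 10), carry-in 0) — take it. So T=9.
Step 3. [K] adding two 6-digit numbers gives at most 6+1 digits, and here it does — K is that final carry and must be 1, so K=1.
Step 4. [col 1: X + A ≡ T (mod 10)] in column 1 we have X+A≡T with carry-in 0; given A=5, T=9 and digits 1,5,9 already taken and all letters distinct, that pins X to 4, so X=4.
Step 5. [col 2: T + O ≡ U (mod 10)] several values work for O in column 2 (T + O ≡ U (mod 10), carry-in 0); try O=3 ⇒ O=3.
Step 6. [col 2: T + O ≡ U (mod 10)] column 2 reads T+O+carry(0)=U with T=9, O=3; with digits 1,3,4,5,9 already taken and all letters distinct, the only value for U is 2, so U=2.
Step 7. [col 3: F + K ≡ T (mod 10)] column 3 reads F+K+carry(1)=T with K=1, T=9; with digits 1,2,3,4,5,9 already taken and all letters distinct, the only value for F is 7. So F=7.
Step 8. [col 4: X + U ≡ S (mod 10)] in column 4 we have X+U≡S with carry-in 0; given X=4, U=2 and digits 1,2,3,4,5,7,9 already taken and all letters distinct, that pins S to 6, so S=6.
Step 9. [col 5: F + O ≡ R (mod 10)] from column 5 (F=7, O=3, carry-in 0, digits 1,2,3,4,5,6,7,9 already taken and all letters distinct): R must equal 0, so R=0.
Step 10. [col 6: F + P ≡ S (mod 10)] column 6: given F=7, S=6, carry-in 1, and digits 0,1,2,3,4,5,6,7,9 already taken and all letters distinct, F+P≡S (mod 10) forces P=8 ⇒ P=8.

Answer: A=5, F=7, K=1, O=3, P=8, R=0, S=6, T=9, U=2, X=4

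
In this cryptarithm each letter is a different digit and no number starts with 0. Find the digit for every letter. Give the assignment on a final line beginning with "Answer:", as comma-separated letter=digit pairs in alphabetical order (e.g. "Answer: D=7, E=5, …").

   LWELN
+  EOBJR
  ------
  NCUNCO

Step 1. [col 1: N + R ≡ O (mod 10)] R=3 is one option consistent with column 1 (N + R ≡ O (mod 10), carry-in 0) — take it. So R=3.
Step 2. [col 1: N + R ≡ O (mod 10)] several values work for N in column 1 (N + R ≡ O (mod 10), carry-in 0); try N=1. So N=1.
Step 3. [col 1: N + R ≡ O (mod 10)] from column 1 (N=1, R=3, carry-in 0, digits 1,3 already taken and all letters distinct): O must equal 4, so O=4.
Step 4. [col 2: L + J ≡ C (mod 10)] J=9 is one option consistent with column 2 (L + J ≡ C (mod 10), carry-in 0) — take it ⇒ J=9.
Step 5. [col 2: L + J ≡ C (mod 10)] several values work for C in column 2 (L + J ≡ C (mod 10), carry-in 0); try C=6. So C=6.
Step 6. [col 2: L + J ≡ C (mod 10)] from column 2 (J=9, C=6, carry-in 0, digits 1,3,4,6,9 already taken and all letters distinct): L must equal 7 ⇒ L=7.
Step 7. [col 3: E + B ≡ N (mod 10)] no forcing yet in column 3 (carry-in 1); E=8 is free and consistent — try it ⇒ E=8.
Step 8. [col 3: E + B ≡ N (mod 10)] column 3 reads E+B+carry(1)=N with E=8, N=1; with digits 1,3,4,6,7,8,9 already taken and all letters distinct, the only value for B is 2 ⇒ B=2.
Step 9. [col 4: W + O ≡ U (mod 10)] W=5 is one option consistent with column 4 (W + O ≡ U (mod 10), carry-in 1) — take it. So W=5.
Step 10. [col 4: W + O ≡ U (mod 10)] column 4 reads W+O+carry(1)=U with W=5, O=4; with digits 1,2,3,4,5,6,7,8,9 already taken and all letters distinct, the only value for U is 0 ⇒ U=0.

Answer: B=2, C=6, E=8, J=9, L=7, N=1, O=4, R=3, U=0, W=5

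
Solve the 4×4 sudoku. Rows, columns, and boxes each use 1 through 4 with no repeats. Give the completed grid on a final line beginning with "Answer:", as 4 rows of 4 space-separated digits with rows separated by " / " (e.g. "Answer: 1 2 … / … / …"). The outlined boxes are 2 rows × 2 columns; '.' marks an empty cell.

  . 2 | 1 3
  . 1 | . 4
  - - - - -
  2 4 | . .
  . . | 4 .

Step 1. [r4c1∈{1,3}] in col 1, 1 fits only at r4c1, so r4c1=1.
Step 2. [r4c4∈{2}] r4c4 has the single candidate 2, so r4c4=2.
Step 3. [r3c4∈{1}] only 1 remains possible at r3c4. So r3c4=1.
Step 4. [r3c3∈{3}] r3c3 has the single candidate 3, so r3c3=3.
Step 5. [r2c3∈{2}] r2c3's peers cover all but 2, so r2c3=2.
Step 6. [r4c2∈{3}] r4c2 has the single candidate 3. So r4c2=3.
Step 7. [r2c1∈{3}] nothing but 3 survives at r2c1 ⇒ r2c1=3.
Step 8. [r1c1∈{4}] r1c1's peers cover all but 4. So r1c1=4.

Answer: 4 2 1 3 / 3 1 2 4 / 2 4 3 1 / 1 3 4 2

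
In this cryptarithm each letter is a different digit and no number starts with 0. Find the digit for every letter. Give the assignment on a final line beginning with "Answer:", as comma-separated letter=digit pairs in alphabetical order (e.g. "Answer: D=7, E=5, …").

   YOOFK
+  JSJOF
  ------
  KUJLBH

Step 1. [col 1: K + F ≡ H (mod 10)] H=3 is one option consistent with column 1 (K + F ≡ H (mod 10), carry-in 0) — take it. So H=3.
Step 2. [col 1: K + F ≡ H (mod 10)] K=1 is one option consistent with column 1 (K + F ≡ H (mod 10), carry-in 0) — take it ⇒ K=1.
Step 3. [col 1: K + F ≡ H (mod 10)] from column 1 (K=1, H=3, carry-in 0, digits 1,3 already taken and all letters distinct): F must equal 2 ⇒ F=2.
Step 4. [col 2: F + O ≡ B (mod 10)] several values work for O in column 2 (F + O ≡ B (mod 10), carry-in 0); try O=7, so O=7.
Step 5. [col 2: F + O ≡ B (mod 10)] in column 2 we have F+O≡B with carry-in 0; given F=2, O=7 and digits 1,2,3,7 already taken and all letters distinct, that pins B to 9, so B=9.
Step 6. [col 3: O + J ≡ L (mod 10)] column 3 reads O+J+carry(0)=L with O=7; with digits 1,2,3,7,9 already taken and all letters distinct, the only value for L is 5. So L=5.
Step 7. [col 3: O + J ≡ L (mod 10)] column 3: given O=7, L=5, carry-in 0, and digits 1,2,3,5,7,9 already taken and all letters distinct, O+J≡L (mod 10) forces J=8 ⇒ J=8.
Step 8. [col 4: O + S ≡ J (mod 10)] column 4 reads O+S+carry(1)=J with O=7, J=8; with digits 1,2,3,5,7,8,9 already taken and all letters distinct, the only value for S is 0, so S=0.
Step 9. [col 5: Y + J ≡ U (mod 10)] column 5 reads Y+J+carry(0)=U with J=8; with digits 0,1,2,3,5,7,8,9 already taken and all letters distinct, the only value for U is 4. So U=4.
Step 10. [col 5: Y + J ≡ U (mod 10)] from column 5 (J=8, U=4, carry-in 0, digits 0,1,2,3,4,5,7,8,9 already taken and all letters distinct): Y must equal 6 ⇒ Y=6.

Answer: B=9, F=2, H=3, J=8, K=1, L=5, O=7, S=0, U=4, Y=6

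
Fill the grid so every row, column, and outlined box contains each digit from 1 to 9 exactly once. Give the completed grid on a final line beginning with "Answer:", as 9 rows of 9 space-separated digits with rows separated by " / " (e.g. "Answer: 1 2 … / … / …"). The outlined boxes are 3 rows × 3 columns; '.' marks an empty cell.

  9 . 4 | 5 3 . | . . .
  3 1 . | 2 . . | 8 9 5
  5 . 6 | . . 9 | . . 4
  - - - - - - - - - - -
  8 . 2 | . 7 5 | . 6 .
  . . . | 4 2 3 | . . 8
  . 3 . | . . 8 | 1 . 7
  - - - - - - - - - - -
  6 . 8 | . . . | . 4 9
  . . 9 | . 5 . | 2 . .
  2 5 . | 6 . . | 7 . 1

Step 1. [r7c2∈{7}] nothing but 7 survives at r7c2, so r7c2=7.
Step 2. [r7c5∈{1}] r7c5 has the single candidate 1 ⇒ r7c5=1.
Step 3. [r1c9∈{2,6}] across col 9, 2 lands solely at r1c9, so r1c9=2.
Step 4. [r1c6∈{1,6,7}] 1 has one home in col 6: r1c6, so r1c6=1.
Step 5. [r2c6∈{4,6,7}] in col 6, 6 fits only at r2c6, so r2c6=6.
Step 6. [r5c3∈{1,5,7}] r5c3 is the only open cell in col 3 admitting 1, so r5c3=1.
Step 7. [r3c5∈{8}] r3c5's peers cover all but 8. So r3c5=8.
Step 8. [r8c2∈{4}] only 4 remains possible at r8c2. So r8c2=4.
Step 9. [r4c2∈{9}] r4c2's peers cover all but 9 ⇒ r4c2=9.
Step 10. [r8c4∈{3,7,8}] across col 4, 8 lands solely at r8c4, so r8c4=8.
Step 11. [r8c8∈{3}] only 3 remains possible at r8c8, so r8c8=3.
Step 12. [r5c8∈{5}] nothing but 5 survives at r5c8, so r5c8=5.
Step 13. [r9c5∈{4,9}] r9c5 is the only open cell in row 9 admitting 9 ⇒ r9c5=9.
Step 14. [r1c8∈{7}] r1c8 is down to just 7. So r1c8=7.
Step 15. [r4c9∈{3}] only 3 remains possible at r4c9 ⇒ r4c9=3.
Step 16. [r4c4∈{1}] r4c4 is down to just 1. So r4c4=1.
Step 17. [r9c3∈{3}] only 3 remains possible at r9c3, so r9c3=3.
Step 18. [r3c7∈{3}] nothing but 3 survives at r3c7, so r3c7=3.
Step 19. [r5c7∈{9}] nothing but 9 survives at r5c7, so r5c7=9.
Step 20. [r8c6∈{7}] nothing but 7 survives at r8c6. So r8c6=7.
Step 21. [r6c8∈{2}] r6c8 has the single candidate 2. So r6c8=2.
Step 22. [r2c5∈{4}] only 4 remains possible at r2c5. So r2c5=4.
Step 23. [r2c3∈{7}] r2c3 has the single candidate 7, so r2c3=7.
Step 24. [r7c7∈{5}] nothing but 5 survives at r7c7, so r7c7=5.
Step 25. [r7c4∈{3}] nothing but 3 survives at r7c4, so r7c4=3.
Step 26. [r7c6∈{2}] nothing but 2 survives at r7c6, so r7c6=2.
Step 27. [r5c1∈{7}] nothing but 7 survives at r5c1 ⇒ r5c1=7.
Step 28. [r8c1∈{1}] r8c1's peers cover all but 1, so r8c1=1.
Step 29. [r5c2∈{6}] only 6 remains possible at r5c2, so r5c2=6.
Step 30. [r1c2∈{8}] nothing but 8 survives at r1c2, so r1c2=8.
Step 31. [r8c9∈{6}] r8c9's peers cover all but 6. So r8c9=6.
Step 32. [r3c8∈{1}] r3c8's peers cover all but 1, so r3c8=1.
Step 33. [r9c6∈{4}] nothing but 4 survives at r9c6. So r9c6=4.
Step 34. [r4c7∈{4}] nothing but 4 survives at r4c7, so r4c7=4.
Step 35. [r6c3∈{5}] r6c3 has the single candidate 5. So r6c3=5.
Step 36. [r6c1∈{4}] r6c1's peers cover all but 4. So r6c1=4.
Step 37. [r6c5∈{6}] r6c5 is down to just 6, so r6c5=6.
Step 38. [r3c2∈{2}] nothing but 2 survives at r3c2, so r3c2=2.
Step 39. [r6c4∈{9}] r6c4 has the single candidate 9. So r6c4=9.
Step 40. [r9c8∈{8}] nothing but 8 survives at r9c8. So r9c8=8.
Step 41. [r1c7∈{6}] r1c7 is down to just 6, so r1c7=6.
Step 42. [r3c4∈{7}] r3c4's peers cover all but 7 ⇒ r3c4=7.

Answer: 9 8 4 5 3 1 6 7 2 / 3 1 7 2 4 6 8 9 5 / 5 2 6 7 8 9 3 1 4 / 8 9 2 1 7 5 4 6 3 / 7 6 1 4 2 3 9 5 8 / 4 3 5 9 6 8 1 2 7 / 6 7 8 3 1 2 5 4 9 / 1 4 9 8 5 7 2 3 6 / 2 5 3 6 9 4 7 8 1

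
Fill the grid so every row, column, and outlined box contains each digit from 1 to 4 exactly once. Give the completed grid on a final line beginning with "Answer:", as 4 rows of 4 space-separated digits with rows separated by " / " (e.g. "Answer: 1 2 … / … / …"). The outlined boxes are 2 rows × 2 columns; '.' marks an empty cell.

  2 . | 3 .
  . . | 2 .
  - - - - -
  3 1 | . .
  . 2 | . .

Step 1. [r1c4∈{1,4}] r1c4 is the only open cell in row 1 admitting 1, so r1c4=1.
Step 2. [r2c4∈{4}] r2c4's peers cover all but 4 ⇒ r2c4=4.
Step 3. [r3c3∈{4}] r3c3 has the single candidate 4. So r3c3=4.
Step 4. [r1c2∈{4}] nothing but 4 survives at r1c2. So r1c2=4.
Step 5. [r4c4∈{3}] r4c4 has the single candidate 3, so r4c4=3.
Step 6. [r4c1∈{4}] r4c1 has the single candidate 4. So r4c1=4.
Step 7. [r2c2∈{3}] only 3 remains possible at r2c2 ⇒ r2c2=3.
Step 8. [r2c1∈{1}] only 1 remains possible at r2c1, so r2c1=1.
Step 9. [r3c4∈{2}] r3c4 is down to just 2. So r3c4=2.
Step 10. [r4c3∈{1}] r4c3 is down to just 1, so r4c3=1.

Answer: 2 4 3 1 / 1 3 2 4 / 3 1 4 2 / 4 2 1 3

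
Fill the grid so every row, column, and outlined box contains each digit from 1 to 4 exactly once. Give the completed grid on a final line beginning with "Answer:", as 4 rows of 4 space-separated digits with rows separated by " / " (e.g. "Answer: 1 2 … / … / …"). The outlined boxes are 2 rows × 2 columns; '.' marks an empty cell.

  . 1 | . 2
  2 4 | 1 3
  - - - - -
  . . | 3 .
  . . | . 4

Step 1. [r4c2∈{2,3}] r4c2 is the only open cell in col 2 admitting 3. So r4c2=3.
Step 2. [r3c4∈{1}] r3c4 is down to just 1 ⇒ r3c4=1.
Step 3. [r4c3∈{2}] r4c3's peers cover all but 2, so r4c3=2.
Step 4. [r1c1∈{3}] only 3 remains possible at r1c1. So r1c1=3.
Step 5. [r1c3∈{4}] nothing but 4 survives at r1c3, so r1c3=4.
Step 6. [r3c2∈{2}] only 2 remains possible at r3c2 ⇒ r3c2=2.
Step 7. [r3c1∈{4}] r3c1 has the single candidate 4, so r3c1=4.
Step 8. [r4c1∈{1}] nothing but 1 survives at r4c1. So r4c1=1.

Answer: 3 1 4 2 / 2 4 1 3 / 4 2 3 1 / 1 3 2 4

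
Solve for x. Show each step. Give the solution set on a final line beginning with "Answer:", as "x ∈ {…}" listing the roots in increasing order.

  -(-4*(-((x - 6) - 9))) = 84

Step 1. [-(-4*(-((x - 6) - 9))) = 84] leading − — multiply by −1. So neg: -4*(-((x - 6) - 9)) = -84.
Step 2. [-4*(-((x - 6) - 9)) = -84] LHS = -4·(…); ÷-4 both sides ⇒ div: -((x - 6) - 9) = 21.
Step 3. [-((x - 6) - 9) = 21] leading − — multiply by −1, so neg: (x - 6) - 9 = -21.
Step 4. [(x - 6) - 9 = -21] -9 is outermost — add 9 both sides. So sub: x - 6 = -12.
Step 5. [x - 6 = -12] -6 is outermost — add 6 both sides, so sub: x = -6.

Answer: x ∈ {-6}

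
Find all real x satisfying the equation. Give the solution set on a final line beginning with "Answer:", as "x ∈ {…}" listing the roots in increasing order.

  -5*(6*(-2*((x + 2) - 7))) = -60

Step 1. [-5*(6*(-2*((x + 2) - 7))) = -60] -5 out front; divide by -5 ⇒ div: 6*(-2*((x + 2) - 7)) = 12.
Step 2. [6*(-2*((x + 2) - 7)) = 12] divide by the outer 6, so div: -2*((x + 2) - 7) = 2.
Step 3. [-2*((x + 2) - 7) = 2] LHS = -2·(…); ÷-2 both sides ⇒ div: (x + 2) - 7 = -1.
Step 4. [(x + 2) - 7 = -1] the outer -7 inverts by adding 7, so sub: x + 2 = 6.
Step 5. [x + 2 = 6] 2 comes off first (subtract 2) ⇒ sub: x = 4.

Answer: x ∈ {4}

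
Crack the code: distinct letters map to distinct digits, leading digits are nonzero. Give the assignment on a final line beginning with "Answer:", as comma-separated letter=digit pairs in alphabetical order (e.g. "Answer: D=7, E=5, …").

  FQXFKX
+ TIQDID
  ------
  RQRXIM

Step 1. [col 1: X + D ≡ M (mod 10)] column 1 (X + D ≡ M (mod 10), carry-in 0) doesn't pin X yet; pick X=4 and continue ⇒ X=4.
Step 2. [col 1: X + D ≡ M (mod 10)] no forcing yet in column 1 (carry-in 0); M=1 is free and consistent — try it, so M=1.
Step 3. [col 1: X + D ≡ M (mod 10)] column 1 reads X+D+carry(0)=M with X=4, M=1; with digits 1,4 already taken and all letters distinct, the only value for D is 7 ⇒ D=7.
Step 4. [col 2: K + I ≡ I (mod 10)] from column 2 (nothing yet, carry-in 1, digits 1,4,7 already taken and all letters distinct): K must equal 9. So K=9.
Step 5. [col 2: K + I ≡ I (mod 10)] I=0 is one option consistent with column 2 (K + I ≡ I (mod 10), carry-in 1) — take it, so I=0.
Step 6. [col 3: F + D ≡ X (mod 10)] column 3: given D=7, X=4, carry-in 1, and digits 0,1,4,7,9 already taken and all letters distinct, F+D≡X (mod 10) forces F=6. So F=6.
Step 7. [col 4: X + Q ≡ R (mod 10)] column 4 (X + Q ≡ R (mod 10), carry-in 1) doesn't pin Q yet; pick Q=3 and continue, so Q=3.
Step 8. [col 4: X + Q ≡ R (mod 10)] column 4 reads X+Q+carry(1)=R with X=4, Q=3; with digits 0,1,3,4,6,7,9 already taken and all letters distinct, the only value for R is 8. So R=8.
Step 9. [col 6: F + T ≡ R (mod 10)] in column 6 we have F+T≡R with carry-in 0; given F=6, R=8 and digits 0,1,3,4,6,7,8,9 already taken and all letters distinct, that pins T to 2, so T=2.

Answer: D=7, F=6, I=0, K=9, M=1, Q=3, R=8, T=2, X=4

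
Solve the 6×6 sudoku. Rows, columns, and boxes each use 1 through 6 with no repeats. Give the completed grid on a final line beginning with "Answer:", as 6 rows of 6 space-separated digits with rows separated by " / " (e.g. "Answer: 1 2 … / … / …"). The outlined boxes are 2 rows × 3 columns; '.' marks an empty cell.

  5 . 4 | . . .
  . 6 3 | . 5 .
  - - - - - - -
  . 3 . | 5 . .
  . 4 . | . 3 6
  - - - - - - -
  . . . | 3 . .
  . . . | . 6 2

Step 1. [r5c6∈{1,4,5}] r5c6 is the only open cell in col 6 admitting 5, so r5c6=5.
Step 2. [r4c3∈{1,2,5}] 5 has one home in row 4: r4c3. So r4c3=5.
Step 3. [r6c3∈{1}] r6c3 has the single candidate 1, so r6c3=1.
Step 4. [r1c2∈{1,2}] 1 has one home in col 2: r1c2. So r1c2=1.
Step 5. [r2c1∈{2}] r2c1 has the single candidate 2. So r2c1=2.
Step 6. [r3c3∈{2,6}] 2 has one home in box 3: r3c3. So r3c3=2.
Step 7. [r6c4∈{4}] r6c4 is down to just 4. So r6c4=4.
Step 8. [r3c5∈{1,4}] 4 has one home in col 5: r3c5, so r3c5=4.
Step 9. [r3c6∈{1}] r3c6 is down to just 1. So r3c6=1.
Step 10. [r1c5∈{2}] r1c5's peers cover all but 2. So r1c5=2.
Step 11. [r5c1∈{4,6}] row 5 places 4 nowhere but r5c1, so r5c1=4.
Step 12. [r4c4∈{2}] r4c4 is down to just 2. So r4c4=2.
Step 13. [r1c6∈{3}] only 3 remains possible at r1c6. So r1c6=3.
Step 14. [r2c4∈{1}] r2c4 is down to just 1 ⇒ r2c4=1.
Step 15. [r5c3∈{6}] r5c3 has the single candidate 6 ⇒ r5c3=6.
Step 16. [r5c2∈{2}] only 2 remains possible at r5c2. So r5c2=2.
Step 17. [r5c5∈{1}] r5c5's peers cover all but 1, so r5c5=1.
Step 18. [r1c4∈{6}] r1c4 is down to just 6. So r1c4=6.
Step 19. [r4c1∈{1}] nothing but 1 survives at r4c1. So r4c1=1.
Step 20. [r3c1∈{6}] r3c1 is down to just 6. So r3c1=6.
Step 21. [r6c1∈{3}] only 3 remains possible at r6c1 ⇒ r6c1=3.
Step 22. [r2c6∈{4}] r2c6 has the single candidate 4, so r2c6=4.
Step 23. [r6c2∈{5}] nothing but 5 survives at r6c2. So r6c2=5.

Answer: 5 1 4 6 2 3 / 2 6 3 1 5 4 / 6 3 2 5 4 1 / 1 4 5 2 3 6 / 4 2 6 3 1 5 / 3 5 1 4 6 2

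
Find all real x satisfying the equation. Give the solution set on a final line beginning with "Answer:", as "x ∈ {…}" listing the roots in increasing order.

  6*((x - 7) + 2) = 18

Step 1. [6*((x - 7) + 2) = 18] 6·(inner) — divide through by 6. So div: (x - 7) + 2 = 3.
Step 2. [(x - 7) + 2 = 3] +2 is outermost — subtract 2 both sides ⇒ sub: x - 7 = 1.
Step 3. [x - 7 = 1] the outer -7 inverts by adding 7. So sub: x = 8.

Answer: x ∈ {8}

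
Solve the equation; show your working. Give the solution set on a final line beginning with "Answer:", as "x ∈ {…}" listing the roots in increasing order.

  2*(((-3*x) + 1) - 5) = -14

Step 1. [2*(((-3*x) + 1) - 5) = -14] leading coefficient 2: divide by 2 ⇒ div: ((-3*x) + 1) - 5 = -7.
Step 2. [((-3*x) + 1) - 5 = -7] add 5: x sits inside (… - 5), so sub: (-3*x) + 1 = -2.
Step 3. [(-3*x) + 1 = -2] subtract 1: x sits inside (… + 1). So sub: -3*x = -3.
Step 4. [-3*x = -3] LHS = -3·(…); ÷-3 both sides ⇒ div: x = 1.

Answer: x ∈ {1}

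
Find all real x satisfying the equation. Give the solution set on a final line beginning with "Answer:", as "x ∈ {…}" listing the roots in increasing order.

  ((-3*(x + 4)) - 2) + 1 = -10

Step 1. [((-3*(x + 4)) - 2) + 1 = -10] peel the +1: subtract 1 from each side, so sub: (-3*(x + 4)) - 2 = -11.
Step 2. [(-3*(x + 4)) - 2 = -11] -2 is outermost — add 2 both sides. So sub: -3*(x + 4) = -9.
Step 3. [-3*(x + 4) = -9] LHS = -3·(…); ÷-3 both sides. So div: x + 4 = 3.
Step 4. [x + 4 = 3] 4 comes off first (subtract 4) ⇒ sub: x = -1.

Answer: x ∈ {-1}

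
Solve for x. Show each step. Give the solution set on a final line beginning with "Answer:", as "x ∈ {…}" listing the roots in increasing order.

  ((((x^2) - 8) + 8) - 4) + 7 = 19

Step 1. [((((x^2) - 8) + 8) - 4) + 7 = 19] 7 comes off first (subtract 7) ⇒ sub: (((x^2) - 8) + 8) - 4 = 12.
Step 2. [(((x^2) - 8) + 8) - 4 = 12] 4 comes off first (add 4) ⇒ sub: ((x^2) - 8) + 8 = 16.
Step 3. [((x^2) - 8) + 8 = 16] the outer +8 inverts by subtracting 8. So sub: (x^2) - 8 = 8.
Step 4. [(x^2) - 8 = 8] -8 is outermost — add 8 both sides ⇒ sub: x^2 = 16.
Step 5. [x^2 = 16] √ both sides: 16 ≥ 0 gives two branches ⇒ sqrt: x = 4 or -4.

Answer: x ∈ {-4, 4}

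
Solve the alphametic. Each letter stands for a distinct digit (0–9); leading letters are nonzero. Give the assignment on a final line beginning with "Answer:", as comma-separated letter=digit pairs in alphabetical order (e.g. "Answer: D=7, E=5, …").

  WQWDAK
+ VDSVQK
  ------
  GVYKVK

Step 1. [col 1: K + K ≡ K (mod 10)] in column 1 we have K+K≡K with carry-in 0; given nothing yet and all letters distinct, none taken yet, that pins K to 0, so K=0.
Step 2. [col 2: A + Q ≡ V (mod 10)] column 2 (A + Q ≡ V (mod 10), carry-in 0) doesn't pin V yet; pick V=6 and continue ⇒ V=6.
Step 3. [col 2: A + Q ≡ V (mod 10)] several values work for A in column 2 (A + Q ≡ V (mod 10), carry-in 0); try A=5 ⇒ A=5.
Step 4. [col 2: A + Q ≡ V (mod 10)] from column 2 (A=5, V=6, carry-in 0, digits 0,5,6 already taken and all letters distinct): Q must equal 1, so Q=1.
Step 5. [col 3: D + V ≡ K (mod 10)] column 3: given V=6, K=0, carry-in 0, and digits 0,1,5,6 already taken and all letters distinct, D+V≡K (mod 10) forces D=4, so D=4.
Step 6. [col 4: W + S ≡ Y (mod 10)] in column 4 we have W+S≡Y with carry-in 1; given nothing yet and digits 0,1,4,5,6 already taken and all letters distinct, that pins Y to 2. So Y=2.
Step 7. [col 4: W + S ≡ Y (mod 10)] column 4 (W + S ≡ Y (mod 10), carry-in 1) doesn't pin W yet; pick W=3 and continue ⇒ W=3.
Step 8. [col 4: W + S ≡ Y (mod 10)] column 4 reads W+S+carry(1)=Y with W=3, Y=2; with digits 0,1,2,3,4,5,6 already taken and all letters distinct, the only value for S is 8 ⇒ S=8.
Step 9. [col 6: W + V ≡ G (mod 10)] column 6 reads W+V+carry(0)=G with W=3, V=6; with digits 0,1,2,3,4,5,6,8 already taken and all letters distinct, the only value for G is 9 ⇒ G=9.

Answer: A=5, D=4, G=9, K=0, Q=1, S=8, V=6, W=3, Y=2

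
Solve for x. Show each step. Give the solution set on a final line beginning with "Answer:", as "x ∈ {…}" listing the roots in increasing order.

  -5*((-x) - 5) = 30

Step 1. [-5*((-x) - 5) = 30] -5 out front; divide by -5 ⇒ div: (-x) - 5 = -6.
Step 2. [(-x) - 5 = -6] -5 is outermost — add 5 both sides. So sub: -x = -1.
Step 3. [-x = -1] flip signs both sides ⇒ neg: x = 1.

Answer: x ∈ {1}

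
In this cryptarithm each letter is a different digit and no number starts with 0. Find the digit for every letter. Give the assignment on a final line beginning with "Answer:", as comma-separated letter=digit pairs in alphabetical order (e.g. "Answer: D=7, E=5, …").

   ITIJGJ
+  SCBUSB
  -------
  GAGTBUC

Step 1. [G] the sum has 7 digits but both addends have 6; that extra leading digit G is the final carry, namely 1, so G=1.
Step 2. [col 1: J + B ≡ C (mod 10)] several values work for J in column 1 (J + B ≡ C (mod 10), carry-in 0); try J=7, so J=7.
Step 3. [col 1: J + B ≡ C (mod 10)] no forcing yet in column 1 (carry-in 0); C=2 is free and consistent — try it, so C=2.
Step 4. [col 1: J + B ≡ C (mod 10)] column 1 reads J+B+carry(0)=C with J=7, C=2; with digits 1,2,7 already taken and all letters distinct, the only value for B is 5. So B=5.
Step 5. [col 2: G + S ≡ U (mod 10)] several values work for U in column 2 (G + S ≡ U (mod 10), carry-in 1); try U=8. So U=8.
Step 6. [col 2: G + S ≡ U (mod 10)] column 2 reads G+S+carry(1)=U with G=1, U=8; with digits 1,2,5,7,8 already taken and all letters distinct, the only value for S is 6 ⇒ S=6.
Step 7. [col 4: I + B ≡ T (mod 10)] several values work for I in column 4 (I + B ≡ T (mod 10), carry-in 1); try I=3. So I=3.
Step 8. [col 4: I + B ≡ T (mod 10)] column 4 reads I+B+carry(1)=T with I=3, B=5; with digits 1,2,3,5,6,7,8 already taken and all letters distinct, the only value for T is 9, so T=9.
Step 9. [col 6: I + S ≡ A (mod 10)] column 6: given I=3, S=6, carry-in 1, and digits 1,2,3,5,6,7,8,9 already taken and all letters distinct, I+S≡A (mod 10) forces A=0. So A=0.

Answer: A=0, B=5, C=2, G=1, I=3, J=7, S=6, T=9, U=8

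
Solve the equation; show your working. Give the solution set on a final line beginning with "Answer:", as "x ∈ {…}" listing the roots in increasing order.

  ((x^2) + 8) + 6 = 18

Step 1. [((x^2) + 8) + 6 = 18] +6 is outermost — subtract 6 both sides ⇒ sub: (x^2) + 8 = 12.
Step 2. [(x^2) + 8 = 12] peel the +8: subtract 8 from each side. So sub: x^2 = 4.
Step 3. [x^2 = 4] √ both sides: 4 ≥ 0 gives two branches. So sqrt: x = 2 or -2.

Answer: x ∈ {-2, 2}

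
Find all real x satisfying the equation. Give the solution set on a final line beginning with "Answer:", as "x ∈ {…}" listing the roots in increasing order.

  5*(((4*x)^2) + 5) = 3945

Step 1. [5*(((4*x)^2) + 5) = 3945] LHS = 5·(…); ÷5 both sides, so div: ((4*x)^2) + 5 = 789.
Step 2. [((4*x)^2) + 5 = 789] subtract 5: x sits inside (… + 5), so sub: (4*x)^2 = 784.
Step 3. [(4*x)^2 = 784] LHS squared, RHS 784 ≥ 0: apply √ (±) ⇒ sqrt: 4*x = 28 or -28.
Step 4. [4*x = 28 or -28] LHS = 4·(…); ÷4 both sides, so div: x = 7 or -7.

Answer: x ∈ {-7, 7}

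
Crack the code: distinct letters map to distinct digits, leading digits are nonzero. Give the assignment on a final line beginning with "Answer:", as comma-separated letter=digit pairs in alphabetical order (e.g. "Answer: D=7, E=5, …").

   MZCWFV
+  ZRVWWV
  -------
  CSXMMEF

Step 1. [col 1: V + V ≡ F (mod 10)] F=8 is one option consistent with column 1 (V + V ≡ F (mod 10), carry-in 0) — take it ⇒ F=8.
Step 2. [C] adding two 6-digit numbers gives at most 6+1 digits, and here it does — C is that final carry and must be 1. So C=1.
Step 3. [col 1: V + V ≡ F (mod 10)] several values work for V in column 1 (V + V ≡ F (mod 10), carry-in 0); try V=4. So V=4.
Step 4. [col 2: F + W ≡ E (mod 10)] no forcing yet in column 2 (carry-in 0); W=2 is free and consistent — try it. So W=2.
Step 5. [col 2: F + W ≡ E (mod 10)] in column 2 we have F+W≡E with carry-in 0; given F=8, W=2 and digits 1,2,4,8 already taken and all letters distinct, that pins E to 0, so E=0.
Step 6. [col 3: W + W ≡ M (mod 10)] column 3 reads W+W+carry(1)=M with W=2; with digits 0,1,2,4,8 already taken and all letters distinct, the only value for M is 5. So M=5.
Step 7. [col 5: Z + R ≡ X (mod 10)] column 5 (Z + R ≡ X (mod 10), carry-in 0) doesn't pin X yet; pick X=6 and continue. So X=6.
Step 8. [col 5: Z + R ≡ X (mod 10)] several values work for R in column 5 (Z + R ≡ X (mod 10), carry-in 0); try R=9, so R=9.
Step 9. [col 5: Z + R ≡ X (mod 10)] column 5 reads Z+R+carry(0)=X with R=9, X=6; with digits 0,1,2,4,5,6,8,9 already taken and all letters distinct, the only value for Z is 7. So Z=7.
Step 10. [col 6: M + Z ≡ S (mod 10)] column 6: given M=5, Z=7, carry-in 1, and digits 0,1,2,4,5,6,7,8,9 already taken and all letters distinct, M+Z≡S (mod 10) forces S=3, so S=3.

Answer: C=1, E=0, F=8, M=5, R=9, S=3, V=4, W=2, X=6, Z=7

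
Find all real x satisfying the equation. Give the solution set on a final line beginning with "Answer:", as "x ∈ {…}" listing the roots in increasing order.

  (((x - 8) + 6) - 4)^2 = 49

Step 1. [(((x - 8) + 6) - 4)^2 = 49] 49 ≥ 0, LHS is (·)² — take ±√ ⇒ sqrt: ((x - 8) + 6) - 4 = 7 or -7.
Step 2. [((x - 8) + 6) - 4 = 7 or -7] -4 is outermost — add 4 both sides, so sub: (x - 8) + 6 = 11 or -3.
Step 3. [(x - 8) + 6 = 11 or -3] 6 comes off first (subtract 6). So sub: x - 8 = 5 or -9.
Step 4. [x - 8 = 5 or -9] add 8: x sits inside (… - 8). So sub: x = 13 or -1.

Answer: x ∈ {-1, 13}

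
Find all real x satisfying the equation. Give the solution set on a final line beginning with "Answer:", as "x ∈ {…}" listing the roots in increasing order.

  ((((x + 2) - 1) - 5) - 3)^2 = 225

Step 1. [((((x + 2) - 1) - 5) - 3)^2 = 225] √ both sides: 225 ≥ 0 gives two branches. So sqrt: (((x + 2) - 1) - 5) - 3 = 15 or -15.
Step 2. [(((x + 2) - 1) - 5) - 3 = 15 or -15] peel the -3: add 3 from each side ⇒ sub: ((x + 2) - 1) - 5 = 18 or -12.
Step 3. [((x + 2) - 1) - 5 = 18 or -12] -5 is outermost — add 5 both sides. So sub: (x + 2) - 1 = 23 or -7.
Step 4. [(x + 2) - 1 = 23 or -7] the outer -1 inverts by adding 1 ⇒ sub: x + 2 = 24 or -6.
Step 5. [x + 2 = 24 or -6] the outer +2 inverts by subtracting 2. So sub: x = 22 or -8.

Answer: x ∈ {-8, 22}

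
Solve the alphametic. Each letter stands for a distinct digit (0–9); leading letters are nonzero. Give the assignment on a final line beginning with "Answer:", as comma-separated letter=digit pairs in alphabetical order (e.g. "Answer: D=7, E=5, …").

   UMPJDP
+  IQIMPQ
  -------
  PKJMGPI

Step 1. [col 1: P + Q ≡ I (mod 10)] several values work for Q in column 1 (P + Q ≡ I (mod 10), carry-in 0); try Q=3, so Q=3.
Step 2. [col 1: P + Q ≡ I (mod 10)] several values work for I in column 1 (P + Q ≡ I (mod 10), carry-in 0); try I=4, so I=4.
Step 3. [col 1: P + Q ≡ I (mod 10)] column 1: given Q=3, I=4, carry-in 0, and digits 3,4 already taken and all letters distinct, P+Q≡I (mod 10) forces P=1 ⇒ P=1.
Step 4. [col 2: D + P ≡ P (mod 10)] column 2 reads D+P+carry(0)=P with P=1; with digits 1,3,4 already taken and all letters distinct, the only value for D is 0. So D=0.
Step 5. [col 3: J + M ≡ G (mod 10)] several values work for M in column 3 (J + M ≡ G (mod 10), carry-in 0); try M=6 ⇒ M=6.
Step 6. [col 3: J + M ≡ G (mod 10)] several values work for G in column 3 (J + M ≡ G (mod 10), carry-in 0); try G=5. So G=5.
Step 7. [col 3: J + M ≡ G (mod 10)] in column 3 we have J+M≡G with carry-in 0; given M=6, G=5 and digits 0,1,3,4,5,6 already taken and all letters distinct, that pins J to 9. So J=9.
Step 8. [col 6: U + I ≡ K (mod 10)] in column 6 we have U+I≡K with carry-in 0; given I=4 and digits 0,1,3,4,5,6,9 already taken and all letters distinct, that pins U to 8 ⇒ U=8.
Step 9. [col 6: U + I ≡ K (mod 10)] column 6 reads U+I+carry(0)=K with U=8, I=4; with digits 0,1,3,4,5,6,8,9 already taken and all letters distinct, the only value for K is 2 ⇒ K=2.

Answer: D=0, G=5, I=4, J=9, K=2, M=6, P=1, Q=3, U=8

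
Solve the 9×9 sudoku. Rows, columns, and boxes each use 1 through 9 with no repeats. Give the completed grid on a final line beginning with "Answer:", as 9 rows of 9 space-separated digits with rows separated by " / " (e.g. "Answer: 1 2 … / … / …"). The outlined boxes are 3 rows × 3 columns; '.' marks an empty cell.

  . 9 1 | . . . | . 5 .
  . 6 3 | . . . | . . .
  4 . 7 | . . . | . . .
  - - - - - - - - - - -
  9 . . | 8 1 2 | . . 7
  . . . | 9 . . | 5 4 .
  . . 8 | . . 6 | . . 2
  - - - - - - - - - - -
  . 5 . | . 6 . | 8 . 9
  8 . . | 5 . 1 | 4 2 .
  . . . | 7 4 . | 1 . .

Step 1. [r7c6∈{3}] nothing but 3 survives at r7c6 ⇒ r7c6=3.
Step 2. [r1c1∈{2}] r1c1 is down to just 2. So r1c1=2.
Step 3. [r5c9∈{1,3,6,8}] 8 has one home in row 5: r5c9. So r5c9=8.
Step 4. [r6c8∈{1,3,9}] in box 6, 1 fits only at r6c8. So r6c8=1.
Step 5. [r5c6∈{7}] r5c6 has the single candidate 7, so r5c6=7.
Step 6. [r5c5∈{3}] r5c5's peers cover all but 3 ⇒ r5c5=3.
Step 7. [r8c5∈{9}] nothing but 9 survives at r8c5, so r8c5=9.
Step 8. [r8c3∈{6}] only 6 remains possible at r8c3 ⇒ r8c3=6.
Step 9. [r8c9∈{3}] r8c9's peers cover all but 3. So r8c9=3.
Step 10. [r9c6∈{8}] r9c6's peers cover all but 8. So r9c6=8.
Step 11. [r1c6∈{4}] r1c6's peers cover all but 4, so r1c6=4.
Step 12. [r1c9∈{6}] nothing but 6 survives at r1c9. So r1c9=6.
Step 13. [r3c4∈{1,2,3,6}] row 3 places 6 nowhere but r3c4. So r3c4=6.
Step 14. [r5c3∈{2}] nothing but 2 survives at r5c3 ⇒ r5c3=2.
Step 15. [r2c1∈{5}] r2c1's peers cover all but 5, so r2c1=5.
Step 16. [r2c6∈{9}] r2c6's peers cover all but 9 ⇒ r2c6=9.
Step 17. [r1c5∈{7,8}] r1c5 is the only open cell in row 1 admitting 8. So r1c5=8.
Step 18. [r3c8∈{3,8,9}] col 8 places 9 nowhere but r3c8 ⇒ r3c8=9.
Step 19. [r4c8∈{3,6}] col 8 places 3 nowhere but r4c8. So r4c8=3.
Step 20. [r2c5∈{2,7}] r2c5 is the only open cell in col 5 admitting 7, so r2c5=7.
Step 21. [r3c5∈{2,5}] across col 5, 2 lands solely at r3c5, so r3c5=2.
Step 22. [r8c2∈{7}] only 7 remains possible at r8c2. So r8c2=7.
Step 23. [r4c2∈{4}] r4c2's peers cover all but 4 ⇒ r4c2=4.
Step 24. [r9c1∈{3}] r9c1's peers cover all but 3. So r9c1=3.
Step 25. [r3c9∈{1}] only 1 remains possible at r3c9, so r3c9=1.
Step 26. [r5c1∈{1,6}] r5c1 is the only open cell in row 5 admitting 6. So r5c1=6.
Step 27. [r1c7∈{3,7}] 7 has one home in row 1: r1c7 ⇒ r1c7=7.
Step 28. [r6c2∈{3}] only 3 remains possible at r6c2. So r6c2=3.
Step 29. [r4c3∈{5}] r4c3's peers cover all but 5 ⇒ r4c3=5.
Step 30. [r2c8∈{8}] r2c8 is down to just 8, so r2c8=8.
Step 31. [r7c8∈{7}] r7c8's peers cover all but 7. So r7c8=7.
Step 32. [r2c7∈{2}] nothing but 2 survives at r2c7 ⇒ r2c7=2.
Step 33. [r2c9∈{4}] r2c9 has the single candidate 4, so r2c9=4.
Step 34. [r9c9∈{5}] r9c9 is down to just 5 ⇒ r9c9=5.
Step 35. [r3c7∈{3}] nothing but 3 survives at r3c7. So r3c7=3.
Step 36. [r2c4∈{1}] nothing but 1 survives at r2c4, so r2c4=1.
Step 37. [r3c2∈{8}] r3c2's peers cover all but 8. So r3c2=8.
Step 38. [r6c1∈{7}] r6c1 has the single candidate 7, so r6c1=7.
Step 39. [r7c1∈{1}] nothing but 1 survives at r7c1 ⇒ r7c1=1.
Step 40. [r7c4∈{2}] r7c4 is down to just 2 ⇒ r7c4=2.
Step 41. [r9c8∈{6}] r9c8 has the single candidate 6 ⇒ r9c8=6.
Step 42. [r9c3∈{9}] r9c3 is down to just 9 ⇒ r9c3=9.
Step 43. [r1c4∈{3}] r1c4 has the single candidate 3. So r1c4=3.
Step 44. [r3c6∈{5}] r3c6 is down to just 5, so r3c6=5.
Step 45. [r6c5∈{5}] only 5 remains possible at r6c5. So r6c5=5.
Step 46. [r9c2∈{2}] r9c2's peers cover all but 2 ⇒ r9c2=2.
Step 47. [r5c2∈{1}] r5c2 has the single candidate 1. So r5c2=1.
Step 48. [r7c3∈{4}] r7c3 has the single candidate 4 ⇒ r7c3=4.
Step 49. [r4c7∈{6}] r4c7 is down to just 6 ⇒ r4c7=6.
Step 50. [r6c7∈{9}] nothing but 9 survives at r6c7 ⇒ r6c7=9.
Step 51. [r6c4∈{4}] only 4 remains possible at r6c4. So r6c4=4.

Answer: 2 9 1 3 8 4 7 5 6 / 5 6 3 1 7 9 2 8 4 / 4 8 7 6 2 5 3 9 1 / 9 4 5 8 1 2 6 3 7 / 6 1 2 9 3 7 5 4 8 / 7 3 8 4 5 6 9 1 2 / 1 5 4 2 6 3 8 7 9 / 8 7 6 5 9 1 4 2 3 / 3 2 9 7 4 8 1 6 5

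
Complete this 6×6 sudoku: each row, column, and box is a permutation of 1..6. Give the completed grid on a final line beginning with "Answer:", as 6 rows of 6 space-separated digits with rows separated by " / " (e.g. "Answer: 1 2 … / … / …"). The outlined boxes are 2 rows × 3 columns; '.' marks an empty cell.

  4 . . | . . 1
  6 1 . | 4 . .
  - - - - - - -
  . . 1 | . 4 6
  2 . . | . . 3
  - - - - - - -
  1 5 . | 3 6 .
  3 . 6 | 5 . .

Step 1. [r4c5∈{1,5}] in box 4, 5 fits only at r4c5, so r4c5=5.
Step 2. [r1c3∈{2,3,5}] in row 1, 5 fits only at r1c3. So r1c3=5.
Step 3. [r2c3∈{2,3}] r2c3 is the only open cell in col 3 admitting 3. So r2c3=3.
Step 4. [r2c5∈{2}] only 2 remains possible at r2c5, so r2c5=2.
Step 5. [r5c3∈{2,4}] 2 has one home in col 3: r5c3. So r5c3=2.
Step 6. [r6c2∈{4}] r6c2 has the single candidate 4. So r6c2=4.
Step 7. [r1c5∈{3}] r1c5 is down to just 3, so r1c5=3.
Step 8. [r4c3∈{4}] nothing but 4 survives at r4c3, so r4c3=4.
Step 9. [r5c6∈{4}] r5c6's peers cover all but 4. So r5c6=4.
Step 10. [r4c4∈{1}] only 1 remains possible at r4c4, so r4c4=1.
Step 11. [r1c2∈{2}] r1c2 has the single candidate 2, so r1c2=2.
Step 12. [r2c6∈{5}] r2c6 has the single candidate 5, so r2c6=5.
Step 13. [r6c6∈{2}] nothing but 2 survives at r6c6 ⇒ r6c6=2.
Step 14. [r4c2∈{6}] r4c2 has the single candidate 6, so r4c2=6.
Step 15. [r3c4∈{2}] nothing but 2 survives at r3c4, so r3c4=2.
Step 16. [r3c2∈{3}] r3c2 is down to just 3 ⇒ r3c2=3.
Step 17. [r1c4∈{6}] nothing but 6 survives at r1c4 ⇒ r1c4=6.
Step 18. [r3c1∈{5}] r3c1 has the single candidate 5 ⇒ r3c1=5.
Step 19. [r6c5∈{1}] r6c5 has the single candidate 1, so r6c5=1.

Answer: 4 2 5 6 3 1 / 6 1 3 4 2 5 / 5 3 1 2 4 6 / 2 6 4 1 5 3 / 1 5 2 3 6 4 / 3 4 6 5 1 2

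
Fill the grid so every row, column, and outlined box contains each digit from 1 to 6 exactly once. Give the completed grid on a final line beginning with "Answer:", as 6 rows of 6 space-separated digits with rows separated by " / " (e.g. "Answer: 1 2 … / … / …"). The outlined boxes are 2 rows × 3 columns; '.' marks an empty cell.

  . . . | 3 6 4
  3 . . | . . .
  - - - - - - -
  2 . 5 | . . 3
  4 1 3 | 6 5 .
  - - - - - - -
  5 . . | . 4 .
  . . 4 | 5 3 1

Step 1. [r6c2∈{2,6}] r6c2 is the only open cell in row 6 admitting 2 ⇒ r6c2=2.
Step 2. [r2c5∈{1,2}] across col 5, 2 lands solely at r2c5. So r2c5=2.
Step 3. [r5c6∈{2,6}] r5c6 is the only open cell in col 6 admitting 6, so r5c6=6.
Step 4. [r2c4∈{1}] nothing but 1 survives at r2c4. So r2c4=1.
Step 5. [r2c2∈{4,5,6}] in row 2, 4 fits only at r2c2 ⇒ r2c2=4.
Step 6. [r5c3∈{1}] r5c3 is down to just 1 ⇒ r5c3=1.
Step 7. [r2c6∈{5}] r2c6 is down to just 5, so r2c6=5.
Step 8. [r3c5∈{1}] r3c5 is down to just 1, so r3c5=1.
Step 9. [r5c4∈{2}] r5c4 is down to just 2, so r5c4=2.
Step 10. [r3c2∈{6}] r3c2 is down to just 6 ⇒ r3c2=6.
Step 11. [r3c4∈{4}] nothing but 4 survives at r3c4, so r3c4=4.
Step 12. [r4c6∈{2}] nothing but 2 survives at r4c6 ⇒ r4c6=2.
Step 13. [r5c2∈{3}] r5c2 has the single candidate 3, so r5c2=3.
Step 14. [r1c2∈{5}] nothing but 5 survives at r1c2. So r1c2=5.
Step 15. [r1c1∈{1}] r1c1 is down to just 1 ⇒ r1c1=1.
Step 16. [r1c3∈{2}] r1c3 has the single candidate 2, so r1c3=2.
Step 17. [r2c3∈{6}] only 6 remains possible at r2c3 ⇒ r2c3=6.
Step 18. [r6c1∈{6}] only 6 remains possible at r6c1, so r6c1=6.

Answer: 1 5 2 3 6 4 / 3 4 6 1 2 5 / 2 6 5 4 1 3 / 4 1 3 6 5 2 / 5 3 1 2 4 6 / 6 2 4 5 3 1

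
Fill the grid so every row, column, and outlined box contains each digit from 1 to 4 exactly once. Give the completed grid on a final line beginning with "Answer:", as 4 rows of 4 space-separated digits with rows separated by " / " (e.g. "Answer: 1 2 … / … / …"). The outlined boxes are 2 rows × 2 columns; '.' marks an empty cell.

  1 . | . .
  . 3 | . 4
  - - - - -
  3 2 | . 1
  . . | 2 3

Step 1. [r1c2∈{4}] r1c2's peers cover all but 4 ⇒ r1c2=4.
Step 2. [r2c1∈{2}] only 2 remains possible at r2c1 ⇒ r2c1=2.
Step 3. [r1c4∈{2}] r1c4 is down to just 2, so r1c4=2.
Step 4. [r2c3∈{1}] r2c3 is down to just 1. So r2c3=1.
Step 5. [r4c2∈{1}] r4c2 has the single candidate 1, so r4c2=1.
Step 6. [r4c1∈{4}] r4c1's peers cover all but 4 ⇒ r4c1=4.
Step 7. [r3c3∈{4}] only 4 remains possible at r3c3 ⇒ r3c3=4.
Step 8. [r1c3∈{3}] r1c3 is down to just 3, so r1c3=3.

Answer: 1 4 3 2 / 2 3 1 4 / 3 2 4 1 / 4 1 2 3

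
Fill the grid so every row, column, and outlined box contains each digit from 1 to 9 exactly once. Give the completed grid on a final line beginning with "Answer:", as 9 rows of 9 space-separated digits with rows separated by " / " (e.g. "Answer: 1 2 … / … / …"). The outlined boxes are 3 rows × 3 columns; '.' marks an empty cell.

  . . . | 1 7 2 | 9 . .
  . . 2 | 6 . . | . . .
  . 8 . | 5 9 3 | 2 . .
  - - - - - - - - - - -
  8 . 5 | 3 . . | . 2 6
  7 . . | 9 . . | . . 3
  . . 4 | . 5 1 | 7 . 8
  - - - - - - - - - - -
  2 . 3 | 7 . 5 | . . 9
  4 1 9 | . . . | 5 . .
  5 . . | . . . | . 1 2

Step 1. [r7c2∈{6}] r7c2 is down to just 6, so r7c2=6.
Step 2. [r1c8∈{3,4,5,6,8}] row 1 places 8 nowhere but r1c8, so r1c8=8.
Step 3. [r4c5∈{4}] r4c5 has the single candidate 4. So r4c5=4.
Step 4. [r2c6∈{4,8}] box 2 places 4 nowhere but r2c6 ⇒ r2c6=4.
Step 5. [r9c7∈{3,4,6,8}] col 7 places 6 nowhere but r9c7. So r9c7=6.
Step 6. [r6c1∈{3,6,9}] in row 6, 6 fits only at r6c1 ⇒ r6c1=6.
Step 7. [r2c7∈{1,3}] 3 has one home in col 7: r2c7. So r2c7=3.
Step 8. [r9c3∈{7,8}] across col 3, 8 lands solely at r9c3 ⇒ r9c3=8.
Step 9. [r3c3∈{1,6,7}] across col 3, 7 lands solely at r3c3, so r3c3=7.
Step 10. [r8c4∈{2,8}] 8 has one home in col 4: r8c4 ⇒ r8c4=8.
Step 11. [r8c5∈{2,3,6}] r8c5 is the only open cell in row 8 admitting 2, so r8c5=2.
Step 12. [r1c2∈{3,4,5}] r1c2 is the only open cell in col 2 admitting 4. So r1c2=4.
Step 13. [r2c2∈{5,9}] col 2 places 5 nowhere but r2c2. So r2c2=5.
Step 14. [r7c8∈{4}] only 4 remains possible at r7c8 ⇒ r7c8=4.
Step 15. [r8c9∈{7}] r8c9's peers cover all but 7. So r8c9=7.
Step 16. [r3c1∈{1}] nothing but 1 survives at r3c1. So r3c1=1.
Step 17. [r6c2∈{2,3,9}] row 6 places 3 nowhere but r6c2 ⇒ r6c2=3.
Step 18. [r5c5∈{6,8}] r5c5 is the only open cell in col 5 admitting 6. So r5c5=6.
Step 19. [r4c7∈{1}] r4c7 has the single candidate 1. So r4c7=1.
Step 20. [r9c6∈{9}] nothing but 9 survives at r9c6. So r9c6=9.
Step 21. [r5c3∈{1}] nothing but 1 survives at r5c3, so r5c3=1.
Step 22. [r2c5∈{8}] r2c5's peers cover all but 8 ⇒ r2c5=8.
Step 23. [r4c6∈{7}] r4c6 has the single candidate 7. So r4c6=7.
Step 24. [r2c1∈{9}] only 9 remains possible at r2c1, so r2c1=9.
Step 25. [r3c9∈{4}] r3c9's peers cover all but 4. So r3c9=4.
Step 26. [r9c4∈{4}] r9c4 is down to just 4, so r9c4=4.
Step 27. [r5c8∈{5}] r5c8 has the single candidate 5. So r5c8=5.
Step 28. [r4c2∈{9}] r4c2 is down to just 9, so r4c2=9.
Step 29. [r6c4∈{2}] only 2 remains possible at r6c4 ⇒ r6c4=2.
Step 30. [r2c9∈{1}] r2c9 has the single candidate 1 ⇒ r2c9=1.
Step 31. [r1c1∈{3}] r1c1 is down to just 3, so r1c1=3.
Step 32. [r5c7∈{4}] only 4 remains possible at r5c7. So r5c7=4.
Step 33. [r9c5∈{3}] nothing but 3 survives at r9c5 ⇒ r9c5=3.
Step 34. [r1c3∈{6}] r1c3 has the single candidate 6, so r1c3=6.
Step 35. [r7c5∈{1}] r7c5's peers cover all but 1, so r7c5=1.
Step 36. [r5c6∈{8}] r5c6 has the single candidate 8. So r5c6=8.
Step 37. [r5c2∈{2}] r5c2's peers cover all but 2, so r5c2=2.
Step 38. [r6c8∈{9}] only 9 remains possible at r6c8. So r6c8=9.
Step 39. [r7c7∈{8}] r7c7 has the single candidate 8 ⇒ r7c7=8.
Step 40. [r3c8∈{6}] r3c8 has the single candidate 6. So r3c8=6.
Step 41. [r8c8∈{3}] r8c8 has the single candidate 3. So r8c8=3.
Step 42. [r1c9∈{5}] r1c9's peers cover all but 5 ⇒ r1c9=5.
Step 43. [r8c6∈{6}] only 6 remains possible at r8c6, so r8c6=6.
Step 44. [r9c2∈{7}] nothing but 7 survives at r9c2 ⇒ r9c2=7.
Step 45. [r2c8∈{7}] r2c8 has the single candidate 7. So r2c8=7.

Answer: 3 4 6 1 7 2 9 8 5 / 9 5 2 6 8 4 3 7 1 / 1 8 7 5 9 3 2 6 4 / 8 9 5 3 4 7 1 2 6 / 7 2 1 9 6 8 4 5 3 / 6 3 4 2 5 1 7 9 8 / 2 6 3 7 1 5 8 4 9 / 4 1 9 8 2 6 5 3 7 / 5 7 8 4 3 9 6 1 2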